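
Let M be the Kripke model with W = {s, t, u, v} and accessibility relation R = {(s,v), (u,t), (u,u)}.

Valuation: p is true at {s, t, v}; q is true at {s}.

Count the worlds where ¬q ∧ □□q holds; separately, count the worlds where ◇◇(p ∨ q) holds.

2 and 1

For ¬q ∧ □□q:
s: ¬q is F, □□q is T. ✗
t: ¬q is T, □□q is T. ✓
u: ¬q is T, □□q is F. ✗
v: ¬q is T, □□q is T. ✓
— 2 worlds.
For ◇◇(p ∨ q):
s: successors {v}; ◇(p ∨ q) there: v:F. ✗
t: no successors, so ◇◇(p ∨ q) fails. ✗
u: successors {t, u}; ◇(p ∨ q) there: t:F, u:T. ✓
v: no successors, so ◇◇(p ∨ q) fails. ✗
— 1 world.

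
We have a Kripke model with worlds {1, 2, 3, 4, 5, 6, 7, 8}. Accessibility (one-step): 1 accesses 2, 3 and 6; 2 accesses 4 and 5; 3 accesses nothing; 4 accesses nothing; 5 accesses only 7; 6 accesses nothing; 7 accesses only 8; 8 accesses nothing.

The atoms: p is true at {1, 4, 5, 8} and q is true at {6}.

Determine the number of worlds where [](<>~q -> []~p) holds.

1: successors {2, 3, 6}; <>~q -> []~p there: 2:F, 3:T, 6:T. ✗
2: successors {4, 5}; <>~q -> []~p there: 4:T, 5:T. ✓
3: no successors, so [](<>~q -> []~p) holds vacuously. ✓
4: no successors, so [](<>~q -> []~p) holds vacuously. ✓
5: successors {7}; <>~q -> []~p there: 7:F. ✗
6: no successors, so [](<>~q -> []~p) holds vacuously. ✓
7: successors {8}; <>~q -> []~p there: 8:T. ✓
8: no successors, so [](<>~q -> []~p) holds vacuously. ✓
Satisfying worlds: {2, 3, 4, 6, 7, 8}.

6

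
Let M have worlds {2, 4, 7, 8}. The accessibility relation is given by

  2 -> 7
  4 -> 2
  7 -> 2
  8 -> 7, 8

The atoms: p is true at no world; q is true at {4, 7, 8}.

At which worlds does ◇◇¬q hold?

2: successors {7}; ◇¬q there: 7:T. ✓
4: successors {2}; ◇¬q there: 2:F. ✗
7: successors {2}; ◇¬q there: 2:F. ✗
8: successors {7, 8}; ◇¬q there: 7:T, 8:F. ✓

{2, 8}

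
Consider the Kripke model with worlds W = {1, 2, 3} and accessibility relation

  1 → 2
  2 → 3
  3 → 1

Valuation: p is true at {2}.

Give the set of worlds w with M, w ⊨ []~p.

1: successors {2}; ~p there: 2:F. ✗
2: successors {3}; ~p there: 3:T. ✓
3: successors {1}; ~p there: 1:T. ✓

{2, 3}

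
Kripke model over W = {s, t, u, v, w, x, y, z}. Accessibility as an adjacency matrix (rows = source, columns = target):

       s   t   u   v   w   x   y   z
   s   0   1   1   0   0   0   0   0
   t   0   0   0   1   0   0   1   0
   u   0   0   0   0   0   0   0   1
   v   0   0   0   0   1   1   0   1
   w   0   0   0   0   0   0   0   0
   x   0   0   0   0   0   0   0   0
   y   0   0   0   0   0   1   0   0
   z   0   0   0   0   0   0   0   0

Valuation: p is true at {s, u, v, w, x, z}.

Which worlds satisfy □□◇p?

{u, v, w, x, y, z}

s: successors {t, u}; □◇p there: t:T, u:F. ✗
t: successors {v, y}; □◇p there: v:F, y:F. ✗
u: successors {z}; □◇p there: z:T. ✓
v: successors {w, x, z}; □◇p there: w:T, x:T, z:T. ✓
w: no successors, so □□◇p holds vacuously. ✓
x: no successors, so □□◇p holds vacuously. ✓
y: successors {x}; □◇p there: x:T. ✓
z: no successors, so □□◇p holds vacuously. ✓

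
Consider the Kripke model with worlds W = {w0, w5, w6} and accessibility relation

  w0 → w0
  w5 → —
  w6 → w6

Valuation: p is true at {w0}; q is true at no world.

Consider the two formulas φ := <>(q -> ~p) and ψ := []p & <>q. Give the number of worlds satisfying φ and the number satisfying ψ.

For <>(q -> ~p):
w0: successors {w0}; q -> ~p there: w0:T. ✓
w5: no successors, so <>(q -> ~p) fails. ✗
w6: successors {w6}; q -> ~p there: w6:T. ✓
— 2 worlds.
For []p & <>q:
w0: []p is T, <>q is F. ✗
w5: []p is T, <>q is F. ✗
w6: []p is F, <>q is F. ✗
— 0 worlds.

2 and 0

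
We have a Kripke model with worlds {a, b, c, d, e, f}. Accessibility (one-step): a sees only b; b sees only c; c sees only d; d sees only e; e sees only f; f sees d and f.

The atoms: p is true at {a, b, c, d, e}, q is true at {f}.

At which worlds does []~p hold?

{e}

a: successors {b}; ~p there: b:F. ✗
b: successors {c}; ~p there: c:F. ✗
c: successors {d}; ~p there: d:F. ✗
d: successors {e}; ~p there: e:F. ✗
e: successors {f}; ~p there: f:T. ✓
f: successors {d, f}; ~p there: d:F, f:T. ✗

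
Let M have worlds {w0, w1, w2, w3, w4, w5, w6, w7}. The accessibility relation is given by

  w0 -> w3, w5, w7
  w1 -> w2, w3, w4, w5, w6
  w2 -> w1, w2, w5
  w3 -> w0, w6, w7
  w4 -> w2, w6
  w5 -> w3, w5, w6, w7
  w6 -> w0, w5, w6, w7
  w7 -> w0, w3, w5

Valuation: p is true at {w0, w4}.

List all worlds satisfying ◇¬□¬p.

w0: successors {w3, w5, w7}; ¬□¬p there: w3:T, w5:F, w7:T. ✓
w1: successors {w2, w3, w4, w5, w6}; ¬□¬p there: w2:F, w3:T, w4:F, w5:F, w6:T. ✓
w2: successors {w1, w2, w5}; ¬□¬p there: w1:T, w2:F, w5:F. ✓
w3: successors {w0, w6, w7}; ¬□¬p there: w0:F, w6:T, w7:T. ✓
w4: successors {w2, w6}; ¬□¬p there: w2:F, w6:T. ✓
w5: successors {w3, w5, w6, w7}; ¬□¬p there: w3:T, w5:F, w6:T, w7:T. ✓
w6: successors {w0, w5, w6, w7}; ¬□¬p there: w0:F, w5:F, w6:T, w7:T. ✓
w7: successors {w0, w3, w5}; ¬□¬p there: w0:F, w3:T, w5:F. ✓

{w0, w1, w2, w3, w4, w5, w6, w7}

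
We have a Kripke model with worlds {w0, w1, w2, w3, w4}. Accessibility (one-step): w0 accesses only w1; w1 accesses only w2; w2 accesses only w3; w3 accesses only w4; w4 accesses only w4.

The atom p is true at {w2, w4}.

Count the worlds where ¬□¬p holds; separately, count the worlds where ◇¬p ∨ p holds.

3 and 3

For ¬□¬p:
w0: □¬p is T. ✗
w1: □¬p is F. ✓
w2: □¬p is T. ✗
w3: □¬p is F. ✓
w4: □¬p is F. ✓
— 3 worlds.
For ◇¬p ∨ p:
w0: ◇¬p is T, p is F. ✓
w1: ◇¬p is F, p is F. ✗
w2: ◇¬p is T, p is T. ✓
w3: ◇¬p is F, p is F. ✗
w4: ◇¬p is F, p is T. ✓
— 3 worlds.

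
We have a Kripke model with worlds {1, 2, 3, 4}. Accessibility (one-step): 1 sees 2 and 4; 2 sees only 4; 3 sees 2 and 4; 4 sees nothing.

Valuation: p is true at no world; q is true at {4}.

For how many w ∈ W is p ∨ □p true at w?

1: p is F, □p is F. ✗
2: p is F, □p is F. ✗
3: p is F, □p is F. ✗
4: p is F, □p is T. ✓
Satisfying worlds: {4}.

1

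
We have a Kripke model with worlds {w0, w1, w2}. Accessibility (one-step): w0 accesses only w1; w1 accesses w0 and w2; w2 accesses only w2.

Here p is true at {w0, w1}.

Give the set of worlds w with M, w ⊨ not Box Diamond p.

{w1, w2}

w0: Box Diamond p is T. ✗
w1: Box Diamond p is F. ✓
w2: Box Diamond p is F. ✓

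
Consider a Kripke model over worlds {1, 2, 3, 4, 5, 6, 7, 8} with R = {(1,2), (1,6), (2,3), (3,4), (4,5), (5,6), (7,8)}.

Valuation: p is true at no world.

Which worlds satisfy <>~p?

{1, 2, 3, 4, 5, 7}

1: successors {2, 6}; ~p there: 2:T, 6:T. ✓
2: successors {3}; ~p there: 3:T. ✓
3: successors {4}; ~p there: 4:T. ✓
4: successors {5}; ~p there: 5:T. ✓
5: successors {6}; ~p there: 6:T. ✓
6: no successors, so <>~p fails. ✗
7: successors {8}; ~p there: 8:T. ✓
8: no successors, so <>~p fails. ✗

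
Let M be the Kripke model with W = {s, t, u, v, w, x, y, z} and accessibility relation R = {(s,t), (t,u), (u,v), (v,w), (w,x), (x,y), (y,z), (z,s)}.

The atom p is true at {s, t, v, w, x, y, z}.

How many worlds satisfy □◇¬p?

1

s: successors {t}; ◇¬p there: t:T. ✓
t: successors {u}; ◇¬p there: u:F. ✗
u: successors {v}; ◇¬p there: v:F. ✗
v: successors {w}; ◇¬p there: w:F. ✗
w: successors {x}; ◇¬p there: x:F. ✗
x: successors {y}; ◇¬p there: y:F. ✗
y: successors {z}; ◇¬p there: z:F. ✗
z: successors {s}; ◇¬p there: s:F. ✗
Satisfying worlds: {s}.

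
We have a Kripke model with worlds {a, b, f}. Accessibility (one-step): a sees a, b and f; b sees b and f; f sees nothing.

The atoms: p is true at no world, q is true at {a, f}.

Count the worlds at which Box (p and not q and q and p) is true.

a: successors {a, b, f}; p and not q and q and p there: a:F, b:F, f:F. ✗
b: successors {b, f}; p and not q and q and p there: b:F, f:F. ✗
f: no successors, so Box (p and not q and q and p) holds vacuously. ✓
Satisfying worlds: {f}.

1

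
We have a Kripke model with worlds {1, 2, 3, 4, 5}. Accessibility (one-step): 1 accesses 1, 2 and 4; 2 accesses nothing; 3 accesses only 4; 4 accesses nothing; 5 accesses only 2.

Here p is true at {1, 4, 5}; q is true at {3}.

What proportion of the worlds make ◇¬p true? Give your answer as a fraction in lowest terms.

2/5

1: successors {1, 2, 4}; ¬p there: 1:F, 2:T, 4:F. ✓
2: no successors, so ◇¬p fails. ✗
3: successors {4}; ¬p there: 4:F. ✗
4: no successors, so ◇¬p fails. ✗
5: successors {2}; ¬p there: 2:T. ✓
That's 2 of 5 worlds, so 2/5.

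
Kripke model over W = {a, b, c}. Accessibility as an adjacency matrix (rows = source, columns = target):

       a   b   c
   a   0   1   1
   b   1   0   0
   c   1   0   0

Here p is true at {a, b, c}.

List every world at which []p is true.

{a, b, c}

a: successors {b, c}; p there: b:T, c:T. ✓
b: successors {a}; p there: a:T. ✓
c: successors {a}; p there: a:T. ✓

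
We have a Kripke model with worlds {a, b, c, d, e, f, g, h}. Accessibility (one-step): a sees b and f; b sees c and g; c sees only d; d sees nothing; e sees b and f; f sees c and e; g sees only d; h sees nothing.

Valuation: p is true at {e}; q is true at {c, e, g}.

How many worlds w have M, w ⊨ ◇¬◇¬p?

a: successors {b, f}; ¬◇¬p there: b:F, f:F. ✗
b: successors {c, g}; ¬◇¬p there: c:F, g:F. ✗
c: successors {d}; ¬◇¬p there: d:T. ✓
d: no successors, so ◇¬◇¬p fails. ✗
e: successors {b, f}; ¬◇¬p there: b:F, f:F. ✗
f: successors {c, e}; ¬◇¬p there: c:F, e:F. ✗
g: successors {d}; ¬◇¬p there: d:T. ✓
h: no successors, so ◇¬◇¬p fails. ✗
Satisfying worlds: {c, g}.

2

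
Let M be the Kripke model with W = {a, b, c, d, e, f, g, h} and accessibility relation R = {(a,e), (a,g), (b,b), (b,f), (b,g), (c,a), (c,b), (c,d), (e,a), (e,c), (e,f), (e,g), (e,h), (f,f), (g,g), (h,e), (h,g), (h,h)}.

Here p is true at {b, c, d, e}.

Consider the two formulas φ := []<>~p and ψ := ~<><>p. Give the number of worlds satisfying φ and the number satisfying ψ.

7 and 3

For []<>~p:
a: successors {e, g}; <>~p there: e:T, g:T. ✓
b: successors {b, f, g}; <>~p there: b:T, f:T, g:T. ✓
c: successors {a, b, d}; <>~p there: a:T, b:T, d:F. ✗
d: no successors, so []<>~p holds vacuously. ✓
e: successors {a, c, f, g, h}; <>~p there: a:T, c:T, f:T, g:T, h:T. ✓
f: successors {f}; <>~p there: f:T. ✓
g: successors {g}; <>~p there: g:T. ✓
h: successors {e, g, h}; <>~p there: e:T, g:T, h:T. ✓
— 7 worlds.
For ~<><>p:
a: <><>p is T. ✗
b: <><>p is T. ✗
c: <><>p is T. ✗
d: <><>p is F. ✓
e: <><>p is T. ✗
f: <><>p is F. ✓
g: <><>p is F. ✓
h: <><>p is T. ✗
— 3 worlds.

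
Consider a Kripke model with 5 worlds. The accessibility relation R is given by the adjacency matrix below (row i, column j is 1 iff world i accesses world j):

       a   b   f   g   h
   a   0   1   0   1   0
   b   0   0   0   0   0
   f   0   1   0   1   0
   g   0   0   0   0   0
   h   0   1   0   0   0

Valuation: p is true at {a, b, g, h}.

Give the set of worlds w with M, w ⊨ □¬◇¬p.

a: successors {b, g}; ¬◇¬p there: b:T, g:T. ✓
b: no successors, so □¬◇¬p holds vacuously. ✓
f: successors {b, g}; ¬◇¬p there: b:T, g:T. ✓
g: no successors, so □¬◇¬p holds vacuously. ✓
h: successors {b}; ¬◇¬p there: b:T. ✓

{a, b, f, g, h}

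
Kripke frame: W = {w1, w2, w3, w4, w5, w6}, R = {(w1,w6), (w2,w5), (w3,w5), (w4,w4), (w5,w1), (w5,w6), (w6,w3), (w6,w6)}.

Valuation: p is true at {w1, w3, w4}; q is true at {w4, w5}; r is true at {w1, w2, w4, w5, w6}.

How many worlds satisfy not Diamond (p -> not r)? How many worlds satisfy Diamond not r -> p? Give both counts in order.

1 and 5

For not Diamond (p -> not r):
w1: Diamond (p -> not r) is T. ✗
w2: Diamond (p -> not r) is T. ✗
w3: Diamond (p -> not r) is T. ✗
w4: Diamond (p -> not r) is F. ✓
w5: Diamond (p -> not r) is T. ✗
w6: Diamond (p -> not r) is T. ✗
— 1 world.
For Diamond not r -> p:
w1: Diamond not r is F, p is T. ✓
w2: Diamond not r is F, p is F. ✓
w3: Diamond not r is F, p is T. ✓
w4: Diamond not r is F, p is T. ✓
w5: Diamond not r is F, p is F. ✓
w6: Diamond not r is T, p is F. ✗
— 5 worlds.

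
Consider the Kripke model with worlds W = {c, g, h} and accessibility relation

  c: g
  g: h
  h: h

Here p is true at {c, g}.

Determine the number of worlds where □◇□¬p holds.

c: successors {g}; ◇□¬p there: g:T. ✓
g: successors {h}; ◇□¬p there: h:T. ✓
h: successors {h}; ◇□¬p there: h:T. ✓
Satisfying worlds: {c, g, h}.

3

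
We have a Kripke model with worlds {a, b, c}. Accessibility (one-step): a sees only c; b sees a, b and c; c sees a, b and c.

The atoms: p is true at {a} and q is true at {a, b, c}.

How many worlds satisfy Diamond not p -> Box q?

3

a: Diamond not p is T, Box q is T. ✓
b: Diamond not p is T, Box q is T. ✓
c: Diamond not p is T, Box q is T. ✓
Satisfying worlds: {a, b, c}.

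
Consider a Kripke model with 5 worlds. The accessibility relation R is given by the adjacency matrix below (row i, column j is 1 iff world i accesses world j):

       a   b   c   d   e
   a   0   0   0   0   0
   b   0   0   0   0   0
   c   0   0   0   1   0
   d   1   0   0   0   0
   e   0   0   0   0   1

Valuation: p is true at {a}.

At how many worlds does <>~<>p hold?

a: no successors, so <>~<>p fails. ✗
b: no successors, so <>~<>p fails. ✗
c: successors {d}; ~<>p there: d:F. ✗
d: successors {a}; ~<>p there: a:T. ✓
e: successors {e}; ~<>p there: e:T. ✓
Satisfying worlds: {d, e}.

2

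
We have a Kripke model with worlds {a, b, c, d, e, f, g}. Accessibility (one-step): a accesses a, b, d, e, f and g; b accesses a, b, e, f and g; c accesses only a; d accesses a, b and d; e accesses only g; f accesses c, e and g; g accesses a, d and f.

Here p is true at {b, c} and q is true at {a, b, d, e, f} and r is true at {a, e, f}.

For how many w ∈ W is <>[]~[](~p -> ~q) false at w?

1

a: successors {a, b, d, e, f, g}; []~[](~p -> ~q) there: a:F, b:F, d:T, e:T, f:F, g:T. ✓
b: successors {a, b, e, f, g}; []~[](~p -> ~q) there: a:F, b:F, e:T, f:F, g:T. ✓
c: successors {a}; []~[](~p -> ~q) there: a:F. ✗
d: successors {a, b, d}; []~[](~p -> ~q) there: a:F, b:F, d:T. ✓
e: successors {g}; []~[](~p -> ~q) there: g:T. ✓
f: successors {c, e, g}; []~[](~p -> ~q) there: c:T, e:T, g:T. ✓
g: successors {a, d, f}; []~[](~p -> ~q) there: a:F, d:T, f:F. ✓
Satisfying worlds: {a, b, d, e, f, g}.
So <>[]~[](~p -> ~q) fails at the other 1 world.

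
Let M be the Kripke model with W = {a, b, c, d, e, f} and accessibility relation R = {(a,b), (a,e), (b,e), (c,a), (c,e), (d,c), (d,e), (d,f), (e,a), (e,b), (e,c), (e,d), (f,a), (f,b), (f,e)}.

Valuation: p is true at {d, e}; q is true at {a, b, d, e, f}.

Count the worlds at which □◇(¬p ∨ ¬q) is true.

3

a: successors {b, e}; ◇(¬p ∨ ¬q) there: b:F, e:T. ✗
b: successors {e}; ◇(¬p ∨ ¬q) there: e:T. ✓
c: successors {a, e}; ◇(¬p ∨ ¬q) there: a:T, e:T. ✓
d: successors {c, e, f}; ◇(¬p ∨ ¬q) there: c:T, e:T, f:T. ✓
e: successors {a, b, c, d}; ◇(¬p ∨ ¬q) there: a:T, b:F, c:T, d:T. ✗
f: successors {a, b, e}; ◇(¬p ∨ ¬q) there: a:T, b:F, e:T. ✗
Satisfying worlds: {b, c, d}.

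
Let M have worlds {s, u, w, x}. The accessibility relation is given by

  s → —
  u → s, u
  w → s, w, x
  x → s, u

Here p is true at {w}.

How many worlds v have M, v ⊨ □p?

1

s: no successors, so □p holds vacuously. ✓
u: successors {s, u}; p there: s:F, u:F. ✗
w: successors {s, w, x}; p there: s:F, w:T, x:F. ✗
x: successors {s, u}; p there: s:F, u:F. ✗
Satisfying worlds: {s}.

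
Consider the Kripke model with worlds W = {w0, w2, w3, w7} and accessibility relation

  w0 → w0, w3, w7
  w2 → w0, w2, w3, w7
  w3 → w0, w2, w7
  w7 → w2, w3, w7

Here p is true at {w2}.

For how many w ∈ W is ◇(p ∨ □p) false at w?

w0: successors {w0, w3, w7}; p ∨ □p there: w0:F, w3:F, w7:F. ✗
w2: successors {w0, w2, w3, w7}; p ∨ □p there: w0:F, w2:T, w3:F, w7:F. ✓
w3: successors {w0, w2, w7}; p ∨ □p there: w0:F, w2:T, w7:F. ✓
w7: successors {w2, w3, w7}; p ∨ □p there: w2:T, w3:F, w7:F. ✓
Satisfying worlds: {w2, w3, w7}.
So ◇(p ∨ □p) fails at the other 1 world.

1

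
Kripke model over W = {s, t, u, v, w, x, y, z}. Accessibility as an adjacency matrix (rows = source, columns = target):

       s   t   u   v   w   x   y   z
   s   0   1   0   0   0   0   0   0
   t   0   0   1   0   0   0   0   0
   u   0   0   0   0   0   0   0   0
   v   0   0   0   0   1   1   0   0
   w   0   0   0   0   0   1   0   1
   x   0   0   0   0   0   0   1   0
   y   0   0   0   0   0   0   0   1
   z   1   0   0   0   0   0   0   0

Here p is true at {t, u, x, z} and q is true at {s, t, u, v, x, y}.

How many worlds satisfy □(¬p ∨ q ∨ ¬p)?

s: successors {t}; ¬p ∨ q ∨ ¬p there: t:T. ✓
t: successors {u}; ¬p ∨ q ∨ ¬p there: u:T. ✓
u: no successors, so □(¬p ∨ q ∨ ¬p) holds vacuously. ✓
v: successors {w, x}; ¬p ∨ q ∨ ¬p there: w:T, x:T. ✓
w: successors {x, z}; ¬p ∨ q ∨ ¬p there: x:T, z:F. ✗
x: successors {y}; ¬p ∨ q ∨ ¬p there: y:T. ✓
y: successors {z}; ¬p ∨ q ∨ ¬p there: z:F. ✗
z: successors {s}; ¬p ∨ q ∨ ¬p there: s:T. ✓
Satisfying worlds: {s, t, u, v, x, z}.

6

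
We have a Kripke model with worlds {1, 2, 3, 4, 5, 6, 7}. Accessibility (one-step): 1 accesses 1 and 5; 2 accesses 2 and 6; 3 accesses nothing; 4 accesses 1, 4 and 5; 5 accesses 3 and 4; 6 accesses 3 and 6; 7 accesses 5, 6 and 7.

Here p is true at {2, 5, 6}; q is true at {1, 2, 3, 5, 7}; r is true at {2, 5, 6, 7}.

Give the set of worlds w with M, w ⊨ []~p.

{3, 5}

1: successors {1, 5}; ~p there: 1:T, 5:F. ✗
2: successors {2, 6}; ~p there: 2:F, 6:F. ✗
3: no successors, so []~p holds vacuously. ✓
4: successors {1, 4, 5}; ~p there: 1:T, 4:T, 5:F. ✗
5: successors {3, 4}; ~p there: 3:T, 4:T. ✓
6: successors {3, 6}; ~p there: 3:T, 6:F. ✗
7: successors {5, 6, 7}; ~p there: 5:F, 6:F, 7:T. ✗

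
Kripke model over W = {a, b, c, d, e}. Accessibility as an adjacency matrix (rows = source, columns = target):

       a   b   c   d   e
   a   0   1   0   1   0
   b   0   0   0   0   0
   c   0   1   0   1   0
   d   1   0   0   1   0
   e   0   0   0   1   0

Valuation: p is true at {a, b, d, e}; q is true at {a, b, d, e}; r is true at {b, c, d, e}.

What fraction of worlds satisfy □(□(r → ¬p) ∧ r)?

a: successors {b, d}; □(r → ¬p) ∧ r there: b:T, d:F. ✗
b: no successors, so □(□(r → ¬p) ∧ r) holds vacuously. ✓
c: successors {b, d}; □(r → ¬p) ∧ r there: b:T, d:F. ✗
d: successors {a, d}; □(r → ¬p) ∧ r there: a:F, d:F. ✗
e: successors {d}; □(r → ¬p) ∧ r there: d:F. ✗
That's 1 of 5 worlds, so 1/5.

1/5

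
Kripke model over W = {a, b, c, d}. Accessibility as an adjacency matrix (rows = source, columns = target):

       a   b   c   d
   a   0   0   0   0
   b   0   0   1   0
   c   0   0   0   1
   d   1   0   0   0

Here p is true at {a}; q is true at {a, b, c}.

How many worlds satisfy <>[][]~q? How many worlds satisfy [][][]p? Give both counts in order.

For <>[][]~q:
a: no successors, so <>[][]~q fails. ✗
b: successors {c}; [][]~q there: c:F. ✗
c: successors {d}; [][]~q there: d:T. ✓
d: successors {a}; [][]~q there: a:T. ✓
— 2 worlds.
For [][][]p:
a: no successors, so [][][]p holds vacuously. ✓
b: successors {c}; [][]p there: c:T. ✓
c: successors {d}; [][]p there: d:T. ✓
d: successors {a}; [][]p there: a:T. ✓
— 4 worlds.

2 and 4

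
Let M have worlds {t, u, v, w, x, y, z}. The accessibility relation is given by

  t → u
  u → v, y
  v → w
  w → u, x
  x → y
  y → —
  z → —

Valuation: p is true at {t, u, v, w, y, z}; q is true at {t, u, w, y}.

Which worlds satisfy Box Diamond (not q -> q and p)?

t: successors {u}; Diamond (not q -> q and p) there: u:T. ✓
u: successors {v, y}; Diamond (not q -> q and p) there: v:T, y:F. ✗
v: successors {w}; Diamond (not q -> q and p) there: w:T. ✓
w: successors {u, x}; Diamond (not q -> q and p) there: u:T, x:T. ✓
x: successors {y}; Diamond (not q -> q and p) there: y:F. ✗
y: no successors, so Box Diamond (not q -> q and p) holds vacuously. ✓
z: no successors, so Box Diamond (not q -> q and p) holds vacuously. ✓

{t, v, w, y, z}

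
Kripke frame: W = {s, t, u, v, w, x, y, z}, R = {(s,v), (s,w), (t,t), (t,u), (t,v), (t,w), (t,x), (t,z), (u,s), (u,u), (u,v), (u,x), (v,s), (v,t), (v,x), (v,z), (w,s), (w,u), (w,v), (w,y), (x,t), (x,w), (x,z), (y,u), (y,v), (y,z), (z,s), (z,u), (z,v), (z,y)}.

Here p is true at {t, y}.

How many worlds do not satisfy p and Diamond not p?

s: p is F, Diamond not p is T. ✗
t: p is T, Diamond not p is T. ✓
u: p is F, Diamond not p is T. ✗
v: p is F, Diamond not p is T. ✗
w: p is F, Diamond not p is T. ✗
x: p is F, Diamond not p is T. ✗
y: p is T, Diamond not p is T. ✓
z: p is F, Diamond not p is T. ✗
Satisfying worlds: {t, y}.
So p and Diamond not p fails at the other 6 worlds.

6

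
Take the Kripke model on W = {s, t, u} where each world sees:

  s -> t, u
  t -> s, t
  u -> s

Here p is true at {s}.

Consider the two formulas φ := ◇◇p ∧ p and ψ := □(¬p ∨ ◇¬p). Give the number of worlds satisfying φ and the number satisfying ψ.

For ◇◇p ∧ p:
s: ◇◇p is T, p is T. ✓
t: ◇◇p is T, p is F. ✗
u: ◇◇p is F, p is F. ✗
— 1 world.
For □(¬p ∨ ◇¬p):
s: successors {t, u}; ¬p ∨ ◇¬p there: t:T, u:T. ✓
t: successors {s, t}; ¬p ∨ ◇¬p there: s:T, t:T. ✓
u: successors {s}; ¬p ∨ ◇¬p there: s:T. ✓
— 3 worlds.

1 and 3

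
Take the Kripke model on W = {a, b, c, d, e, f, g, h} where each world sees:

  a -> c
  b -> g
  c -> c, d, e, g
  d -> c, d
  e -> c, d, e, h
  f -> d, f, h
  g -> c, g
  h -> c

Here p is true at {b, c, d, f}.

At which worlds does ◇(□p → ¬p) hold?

a: successors {c}; □p → ¬p there: c:T. ✓
b: successors {g}; □p → ¬p there: g:T. ✓
c: successors {c, d, e, g}; □p → ¬p there: c:T, d:F, e:T, g:T. ✓
d: successors {c, d}; □p → ¬p there: c:T, d:F. ✓
e: successors {c, d, e, h}; □p → ¬p there: c:T, d:F, e:T, h:T. ✓
f: successors {d, f, h}; □p → ¬p there: d:F, f:T, h:T. ✓
g: successors {c, g}; □p → ¬p there: c:T, g:T. ✓
h: successors {c}; □p → ¬p there: c:T. ✓

{a, b, c, d, e, f, g, h}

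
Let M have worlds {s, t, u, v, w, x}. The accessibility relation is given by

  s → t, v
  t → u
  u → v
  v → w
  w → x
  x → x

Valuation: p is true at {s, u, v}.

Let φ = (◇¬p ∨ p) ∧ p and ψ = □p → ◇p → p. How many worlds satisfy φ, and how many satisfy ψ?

3 and 5

For (◇¬p ∨ p) ∧ p:
s: ◇¬p ∨ p is T, p is T. ✓
t: ◇¬p ∨ p is F, p is F. ✗
u: ◇¬p ∨ p is T, p is T. ✓
v: ◇¬p ∨ p is T, p is T. ✓
w: ◇¬p ∨ p is T, p is F. ✗
x: ◇¬p ∨ p is T, p is F. ✗
— 3 worlds.
For □p → ◇p → p:
s: □p is F, ◇p → p is T. ✓
t: □p is T, ◇p → p is F. ✗
u: □p is T, ◇p → p is T. ✓
v: □p is F, ◇p → p is T. ✓
w: □p is F, ◇p → p is T. ✓
x: □p is F, ◇p → p is T. ✓
— 5 worlds.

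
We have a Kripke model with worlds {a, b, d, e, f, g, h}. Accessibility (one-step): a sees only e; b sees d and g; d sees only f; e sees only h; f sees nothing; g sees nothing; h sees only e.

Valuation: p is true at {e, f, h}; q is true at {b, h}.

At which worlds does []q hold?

{e, f, g}

a: successors {e}; q there: e:F. ✗
b: successors {d, g}; q there: d:F, g:F. ✗
d: successors {f}; q there: f:F. ✗
e: successors {h}; q there: h:T. ✓
f: no successors, so []q holds vacuously. ✓
g: no successors, so []q holds vacuously. ✓
h: successors {e}; q there: e:F. ✗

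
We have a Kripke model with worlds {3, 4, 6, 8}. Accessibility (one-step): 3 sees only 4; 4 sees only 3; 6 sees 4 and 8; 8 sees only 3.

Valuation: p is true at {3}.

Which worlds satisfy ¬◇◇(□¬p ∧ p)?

3: ◇◇(□¬p ∧ p) is T. ✗
4: ◇◇(□¬p ∧ p) is F. ✓
6: ◇◇(□¬p ∧ p) is T. ✗
8: ◇◇(□¬p ∧ p) is F. ✓

{4, 8}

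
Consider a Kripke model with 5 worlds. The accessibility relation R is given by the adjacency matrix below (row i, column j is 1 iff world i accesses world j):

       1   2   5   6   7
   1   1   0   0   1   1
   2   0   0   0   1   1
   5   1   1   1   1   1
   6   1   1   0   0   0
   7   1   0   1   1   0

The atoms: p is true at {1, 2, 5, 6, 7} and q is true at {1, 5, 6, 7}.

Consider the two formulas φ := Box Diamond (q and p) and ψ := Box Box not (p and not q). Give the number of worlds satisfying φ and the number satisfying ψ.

For Box Diamond (q and p):
1: successors {1, 6, 7}; Diamond (q and p) there: 1:T, 6:T, 7:T. ✓
2: successors {6, 7}; Diamond (q and p) there: 6:T, 7:T. ✓
5: successors {1, 2, 5, 6, 7}; Diamond (q and p) there: 1:T, 2:T, 5:T, 6:T, 7:T. ✓
6: successors {1, 2}; Diamond (q and p) there: 1:T, 2:T. ✓
7: successors {1, 5, 6}; Diamond (q and p) there: 1:T, 5:T, 6:T. ✓
— 5 worlds.
For Box Box not (p and not q):
1: successors {1, 6, 7}; Box not (p and not q) there: 1:T, 6:F, 7:T. ✗
2: successors {6, 7}; Box not (p and not q) there: 6:F, 7:T. ✗
5: successors {1, 2, 5, 6, 7}; Box not (p and not q) there: 1:T, 2:T, 5:F, 6:F, 7:T. ✗
6: successors {1, 2}; Box not (p and not q) there: 1:T, 2:T. ✓
7: successors {1, 5, 6}; Box not (p and not q) there: 1:T, 5:F, 6:F. ✗
— 1 world.

5 and 1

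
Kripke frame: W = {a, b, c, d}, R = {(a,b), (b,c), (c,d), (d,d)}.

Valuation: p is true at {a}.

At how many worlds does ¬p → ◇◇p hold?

a: ¬p is F, ◇◇p is F. ✓
b: ¬p is T, ◇◇p is F. ✗
c: ¬p is T, ◇◇p is F. ✗
d: ¬p is T, ◇◇p is F. ✗
Satisfying worlds: {a}.

1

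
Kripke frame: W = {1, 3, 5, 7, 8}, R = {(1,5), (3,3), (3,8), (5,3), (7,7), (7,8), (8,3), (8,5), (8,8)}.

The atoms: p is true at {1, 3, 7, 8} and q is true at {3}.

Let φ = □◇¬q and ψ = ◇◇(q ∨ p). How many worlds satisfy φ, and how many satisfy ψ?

For □◇¬q:
1: successors {5}; ◇¬q there: 5:F. ✗
3: successors {3, 8}; ◇¬q there: 3:T, 8:T. ✓
5: successors {3}; ◇¬q there: 3:T. ✓
7: successors {7, 8}; ◇¬q there: 7:T, 8:T. ✓
8: successors {3, 5, 8}; ◇¬q there: 3:T, 5:F, 8:T. ✗
— 3 worlds.
For ◇◇(q ∨ p):
1: successors {5}; ◇(q ∨ p) there: 5:T. ✓
3: successors {3, 8}; ◇(q ∨ p) there: 3:T, 8:T. ✓
5: successors {3}; ◇(q ∨ p) there: 3:T. ✓
7: successors {7, 8}; ◇(q ∨ p) there: 7:T, 8:T. ✓
8: successors {3, 5, 8}; ◇(q ∨ p) there: 3:T, 5:T, 8:T. ✓
— 5 worlds.

3 and 5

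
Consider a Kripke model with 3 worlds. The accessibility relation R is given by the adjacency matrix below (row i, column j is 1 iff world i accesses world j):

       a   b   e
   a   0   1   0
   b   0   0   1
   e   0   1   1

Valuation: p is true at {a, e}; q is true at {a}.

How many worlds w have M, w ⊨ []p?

a: successors {b}; p there: b:F. ✗
b: successors {e}; p there: e:T. ✓
e: successors {b, e}; p there: b:F, e:T. ✗
Satisfying worlds: {b}.

1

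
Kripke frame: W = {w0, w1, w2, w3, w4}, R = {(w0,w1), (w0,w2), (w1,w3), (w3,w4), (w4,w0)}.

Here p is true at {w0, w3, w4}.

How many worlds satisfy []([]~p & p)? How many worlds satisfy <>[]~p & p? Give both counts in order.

2 and 2

For []([]~p & p):
w0: successors {w1, w2}; []~p & p there: w1:F, w2:F. ✗
w1: successors {w3}; []~p & p there: w3:F. ✗
w2: no successors, so []([]~p & p) holds vacuously. ✓
w3: successors {w4}; []~p & p there: w4:F. ✗
w4: successors {w0}; []~p & p there: w0:T. ✓
— 2 worlds.
For <>[]~p & p:
w0: <>[]~p is T, p is T. ✓
w1: <>[]~p is F, p is F. ✗
w2: <>[]~p is F, p is F. ✗
w3: <>[]~p is F, p is T. ✗
w4: <>[]~p is T, p is T. ✓
— 2 worlds.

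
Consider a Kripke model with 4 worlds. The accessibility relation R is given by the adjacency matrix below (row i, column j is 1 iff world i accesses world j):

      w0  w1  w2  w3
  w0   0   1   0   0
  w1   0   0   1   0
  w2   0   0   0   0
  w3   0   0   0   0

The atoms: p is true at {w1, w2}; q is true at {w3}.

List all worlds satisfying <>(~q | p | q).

{w0, w1}

w0: successors {w1}; ~q | p | q there: w1:T. ✓
w1: successors {w2}; ~q | p | q there: w2:T. ✓
w2: no successors, so <>(~q | p | q) fails. ✗
w3: no successors, so <>(~q | p | q) fails. ✗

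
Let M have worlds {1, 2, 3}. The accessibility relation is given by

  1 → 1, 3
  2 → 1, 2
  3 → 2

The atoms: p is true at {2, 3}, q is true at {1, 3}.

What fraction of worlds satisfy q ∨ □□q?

2/3

1: q is T, □□q is F. ✓
2: q is F, □□q is F. ✗
3: q is T, □□q is F. ✓
That's 2 of 3 worlds, so 2/3.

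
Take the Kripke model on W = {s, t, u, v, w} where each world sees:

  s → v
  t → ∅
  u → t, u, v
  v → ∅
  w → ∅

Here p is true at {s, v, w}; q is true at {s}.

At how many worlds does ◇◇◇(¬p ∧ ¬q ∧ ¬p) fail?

s: successors {v}; ◇◇(¬p ∧ ¬q ∧ ¬p) there: v:F. ✗
t: no successors, so ◇◇◇(¬p ∧ ¬q ∧ ¬p) fails. ✗
u: successors {t, u, v}; ◇◇(¬p ∧ ¬q ∧ ¬p) there: t:F, u:T, v:F. ✓
v: no successors, so ◇◇◇(¬p ∧ ¬q ∧ ¬p) fails. ✗
w: no successors, so ◇◇◇(¬p ∧ ¬q ∧ ¬p) fails. ✗
Satisfying worlds: {u}.
So ◇◇◇(¬p ∧ ¬q ∧ ¬p) fails at the other 4 worlds.

4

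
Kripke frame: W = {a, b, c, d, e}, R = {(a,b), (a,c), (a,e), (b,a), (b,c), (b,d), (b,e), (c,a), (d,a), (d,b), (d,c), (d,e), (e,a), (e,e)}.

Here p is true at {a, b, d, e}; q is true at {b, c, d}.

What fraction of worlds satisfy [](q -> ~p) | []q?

a: [](q -> ~p) is F, []q is F. ✗
b: [](q -> ~p) is F, []q is F. ✗
c: [](q -> ~p) is T, []q is F. ✓
d: [](q -> ~p) is F, []q is F. ✗
e: [](q -> ~p) is T, []q is F. ✓
That's 2 of 5 worlds, so 2/5.

2/5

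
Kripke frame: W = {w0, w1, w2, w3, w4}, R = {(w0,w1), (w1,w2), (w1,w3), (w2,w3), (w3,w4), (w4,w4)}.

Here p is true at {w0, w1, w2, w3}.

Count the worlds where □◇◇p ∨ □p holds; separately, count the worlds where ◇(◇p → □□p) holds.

3 and 4

For □◇◇p ∨ □p:
w0: □◇◇p is T, □p is T. ✓
w1: □◇◇p is F, □p is T. ✓
w2: □◇◇p is F, □p is T. ✓
w3: □◇◇p is F, □p is F. ✗
w4: □◇◇p is F, □p is F. ✗
— 3 worlds.
For ◇(◇p → □□p):
w0: successors {w1}; ◇p → □□p there: w1:F. ✗
w1: successors {w2, w3}; ◇p → □□p there: w2:F, w3:T. ✓
w2: successors {w3}; ◇p → □□p there: w3:T. ✓
w3: successors {w4}; ◇p → □□p there: w4:T. ✓
w4: successors {w4}; ◇p → □□p there: w4:T. ✓
— 4 worlds.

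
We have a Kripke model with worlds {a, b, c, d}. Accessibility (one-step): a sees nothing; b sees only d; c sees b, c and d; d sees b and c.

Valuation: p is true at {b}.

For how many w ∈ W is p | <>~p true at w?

3

a: p is F, <>~p is F. ✗
b: p is T, <>~p is T. ✓
c: p is F, <>~p is T. ✓
d: p is F, <>~p is T. ✓
Satisfying worlds: {b, c, d}.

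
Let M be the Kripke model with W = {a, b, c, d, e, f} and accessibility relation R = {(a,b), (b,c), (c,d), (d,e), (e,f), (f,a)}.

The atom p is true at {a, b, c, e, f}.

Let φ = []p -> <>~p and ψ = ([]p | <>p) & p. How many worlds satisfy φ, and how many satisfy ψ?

1 and 4

For []p -> <>~p:
a: []p is T, <>~p is F. ✗
b: []p is T, <>~p is F. ✗
c: []p is F, <>~p is T. ✓
d: []p is T, <>~p is F. ✗
e: []p is T, <>~p is F. ✗
f: []p is T, <>~p is F. ✗
— 1 world.
For ([]p | <>p) & p:
a: []p | <>p is T, p is T. ✓
b: []p | <>p is T, p is T. ✓
c: []p | <>p is F, p is T. ✗
d: []p | <>p is T, p is F. ✗
e: []p | <>p is T, p is T. ✓
f: []p | <>p is T, p is T. ✓
— 4 worlds.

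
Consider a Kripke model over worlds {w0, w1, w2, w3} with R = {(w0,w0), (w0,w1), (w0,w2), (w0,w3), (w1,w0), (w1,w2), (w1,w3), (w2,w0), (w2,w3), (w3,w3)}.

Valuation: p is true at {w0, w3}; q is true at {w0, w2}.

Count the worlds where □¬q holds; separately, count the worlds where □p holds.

For □¬q:
w0: successors {w0, w1, w2, w3}; ¬q there: w0:F, w1:T, w2:F, w3:T. ✗
w1: successors {w0, w2, w3}; ¬q there: w0:F, w2:F, w3:T. ✗
w2: successors {w0, w3}; ¬q there: w0:F, w3:T. ✗
w3: successors {w3}; ¬q there: w3:T. ✓
— 1 world.
For □p:
w0: successors {w0, w1, w2, w3}; p there: w0:T, w1:F, w2:F, w3:T. ✗
w1: successors {w0, w2, w3}; p there: w0:T, w2:F, w3:T. ✗
w2: successors {w0, w3}; p there: w0:T, w3:T. ✓
w3: successors {w3}; p there: w3:T. ✓
— 2 worlds.

1 and 2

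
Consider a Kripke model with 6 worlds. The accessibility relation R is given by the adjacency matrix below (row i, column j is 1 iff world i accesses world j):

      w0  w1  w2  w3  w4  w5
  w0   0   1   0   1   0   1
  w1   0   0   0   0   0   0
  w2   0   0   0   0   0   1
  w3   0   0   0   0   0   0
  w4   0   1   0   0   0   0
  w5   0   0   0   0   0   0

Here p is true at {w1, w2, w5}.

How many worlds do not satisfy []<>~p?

3

w0: successors {w1, w3, w5}; <>~p there: w1:F, w3:F, w5:F. ✗
w1: no successors, so []<>~p holds vacuously. ✓
w2: successors {w5}; <>~p there: w5:F. ✗
w3: no successors, so []<>~p holds vacuously. ✓
w4: successors {w1}; <>~p there: w1:F. ✗
w5: no successors, so []<>~p holds vacuously. ✓
Satisfying worlds: {w1, w3, w5}.
So []<>~p fails at the other 3 worlds.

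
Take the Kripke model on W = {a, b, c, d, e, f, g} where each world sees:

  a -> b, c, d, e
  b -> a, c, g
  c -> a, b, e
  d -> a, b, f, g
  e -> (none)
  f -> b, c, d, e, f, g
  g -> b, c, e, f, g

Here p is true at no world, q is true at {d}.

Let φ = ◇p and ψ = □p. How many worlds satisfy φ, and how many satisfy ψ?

0 and 1

For ◇p:
a: successors {b, c, d, e}; p there: b:F, c:F, d:F, e:F. ✗
b: successors {a, c, g}; p there: a:F, c:F, g:F. ✗
c: successors {a, b, e}; p there: a:F, b:F, e:F. ✗
d: successors {a, b, f, g}; p there: a:F, b:F, f:F, g:F. ✗
e: no successors, so ◇p fails. ✗
f: successors {b, c, d, e, f, g}; p there: b:F, c:F, d:F, e:F, f:F, g:F. ✗
g: successors {b, c, e, f, g}; p there: b:F, c:F, e:F, f:F, g:F. ✗
— 0 worlds.
For □p:
a: successors {b, c, d, e}; p there: b:F, c:F, d:F, e:F. ✗
b: successors {a, c, g}; p there: a:F, c:F, g:F. ✗
c: successors {a, b, e}; p there: a:F, b:F, e:F. ✗
d: successors {a, b, f, g}; p there: a:F, b:F, f:F, g:F. ✗
e: no successors, so □p holds vacuously. ✓
f: successors {b, c, d, e, f, g}; p there: b:F, c:F, d:F, e:F, f:F, g:F. ✗
g: successors {b, c, e, f, g}; p there: b:F, c:F, e:F, f:F, g:F. ✗
— 1 world.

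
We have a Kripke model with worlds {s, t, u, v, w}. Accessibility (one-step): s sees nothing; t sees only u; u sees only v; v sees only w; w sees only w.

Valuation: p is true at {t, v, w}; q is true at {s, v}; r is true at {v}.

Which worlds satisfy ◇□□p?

{t, u, v, w}

s: no successors, so ◇□□p fails. ✗
t: successors {u}; □□p there: u:T. ✓
u: successors {v}; □□p there: v:T. ✓
v: successors {w}; □□p there: w:T. ✓
w: successors {w}; □□p there: w:T. ✓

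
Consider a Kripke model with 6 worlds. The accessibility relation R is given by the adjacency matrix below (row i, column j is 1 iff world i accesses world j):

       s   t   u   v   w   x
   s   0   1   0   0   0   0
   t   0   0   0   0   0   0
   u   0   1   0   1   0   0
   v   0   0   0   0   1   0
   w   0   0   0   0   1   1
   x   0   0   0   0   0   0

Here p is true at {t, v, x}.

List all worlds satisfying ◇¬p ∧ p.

{v}

s: ◇¬p is F, p is F. ✗
t: ◇¬p is F, p is T. ✗
u: ◇¬p is F, p is F. ✗
v: ◇¬p is T, p is T. ✓
w: ◇¬p is T, p is F. ✗
x: ◇¬p is F, p is T. ✗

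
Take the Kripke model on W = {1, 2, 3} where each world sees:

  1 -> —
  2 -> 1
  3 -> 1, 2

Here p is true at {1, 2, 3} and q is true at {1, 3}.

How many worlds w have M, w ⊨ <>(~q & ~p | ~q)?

1: no successors, so <>(~q & ~p | ~q) fails. ✗
2: successors {1}; ~q & ~p | ~q there: 1:F. ✗
3: successors {1, 2}; ~q & ~p | ~q there: 1:F, 2:T. ✓
Satisfying worlds: {3}.

1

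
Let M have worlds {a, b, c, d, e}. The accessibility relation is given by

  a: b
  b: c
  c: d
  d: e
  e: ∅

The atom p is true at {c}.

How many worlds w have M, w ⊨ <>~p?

3

a: successors {b}; ~p there: b:T. ✓
b: successors {c}; ~p there: c:F. ✗
c: successors {d}; ~p there: d:T. ✓
d: successors {e}; ~p there: e:T. ✓
e: no successors, so <>~p fails. ✗
Satisfying worlds: {a, c, d}.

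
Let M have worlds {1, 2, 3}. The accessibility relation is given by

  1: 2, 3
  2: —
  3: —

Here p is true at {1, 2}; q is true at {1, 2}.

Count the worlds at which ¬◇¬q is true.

1: ◇¬q is T. ✗
2: ◇¬q is F. ✓
3: ◇¬q is F. ✓
Satisfying worlds: {2, 3}.

2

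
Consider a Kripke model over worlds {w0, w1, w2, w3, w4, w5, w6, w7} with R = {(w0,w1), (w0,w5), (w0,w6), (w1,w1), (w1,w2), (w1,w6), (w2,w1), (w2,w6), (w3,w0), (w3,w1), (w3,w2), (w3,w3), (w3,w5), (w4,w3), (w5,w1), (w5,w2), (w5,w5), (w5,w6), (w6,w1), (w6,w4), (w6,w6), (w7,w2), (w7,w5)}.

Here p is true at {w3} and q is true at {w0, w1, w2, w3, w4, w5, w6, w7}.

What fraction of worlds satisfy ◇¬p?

7/8

w0: successors {w1, w5, w6}; ¬p there: w1:T, w5:T, w6:T. ✓
w1: successors {w1, w2, w6}; ¬p there: w1:T, w2:T, w6:T. ✓
w2: successors {w1, w6}; ¬p there: w1:T, w6:T. ✓
w3: successors {w0, w1, w2, w3, w5}; ¬p there: w0:T, w1:T, w2:T, w3:F, w5:T. ✓
w4: successors {w3}; ¬p there: w3:F. ✗
w5: successors {w1, w2, w5, w6}; ¬p there: w1:T, w2:T, w5:T, w6:T. ✓
w6: successors {w1, w4, w6}; ¬p there: w1:T, w4:T, w6:T. ✓
w7: successors {w2, w5}; ¬p there: w2:T, w5:T. ✓
That's 7 of 8 worlds, so 7/8.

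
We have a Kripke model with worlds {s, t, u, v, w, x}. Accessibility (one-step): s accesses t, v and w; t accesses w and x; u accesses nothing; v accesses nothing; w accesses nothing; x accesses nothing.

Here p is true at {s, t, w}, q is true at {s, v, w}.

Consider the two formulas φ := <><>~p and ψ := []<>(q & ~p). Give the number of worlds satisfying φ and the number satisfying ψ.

For <><>~p:
s: successors {t, v, w}; <>~p there: t:T, v:F, w:F. ✓
t: successors {w, x}; <>~p there: w:F, x:F. ✗
u: no successors, so <><>~p fails. ✗
v: no successors, so <><>~p fails. ✗
w: no successors, so <><>~p fails. ✗
x: no successors, so <><>~p fails. ✗
— 1 world.
For []<>(q & ~p):
s: successors {t, v, w}; <>(q & ~p) there: t:F, v:F, w:F. ✗
t: successors {w, x}; <>(q & ~p) there: w:F, x:F. ✗
u: no successors, so []<>(q & ~p) holds vacuously. ✓
v: no successors, so []<>(q & ~p) holds vacuously. ✓
w: no successors, so []<>(q & ~p) holds vacuously. ✓
x: no successors, so []<>(q & ~p) holds vacuously. ✓
— 4 worlds.

1 and 4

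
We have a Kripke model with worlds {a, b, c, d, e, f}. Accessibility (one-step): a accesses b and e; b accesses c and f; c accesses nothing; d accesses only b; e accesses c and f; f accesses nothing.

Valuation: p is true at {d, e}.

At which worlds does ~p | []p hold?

a: ~p is T, []p is F. ✓
b: ~p is T, []p is F. ✓
c: ~p is T, []p is T. ✓
d: ~p is F, []p is F. ✗
e: ~p is F, []p is F. ✗
f: ~p is T, []p is T. ✓

{a, b, c, f}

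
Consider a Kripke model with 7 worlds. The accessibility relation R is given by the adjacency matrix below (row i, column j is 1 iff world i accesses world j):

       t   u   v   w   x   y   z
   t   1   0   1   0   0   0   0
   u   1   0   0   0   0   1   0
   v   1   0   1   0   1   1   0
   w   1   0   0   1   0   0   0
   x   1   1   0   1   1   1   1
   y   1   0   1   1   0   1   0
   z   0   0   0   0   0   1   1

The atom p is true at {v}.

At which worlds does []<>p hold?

t: successors {t, v}; <>p there: t:T, v:T. ✓
u: successors {t, y}; <>p there: t:T, y:T. ✓
v: successors {t, v, x, y}; <>p there: t:T, v:T, x:F, y:T. ✗
w: successors {t, w}; <>p there: t:T, w:F. ✗
x: successors {t, u, w, x, y, z}; <>p there: t:T, u:F, w:F, x:F, y:T, z:F. ✗
y: successors {t, v, w, y}; <>p there: t:T, v:T, w:F, y:T. ✗
z: successors {y, z}; <>p there: y:T, z:F. ✗

{t, u}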